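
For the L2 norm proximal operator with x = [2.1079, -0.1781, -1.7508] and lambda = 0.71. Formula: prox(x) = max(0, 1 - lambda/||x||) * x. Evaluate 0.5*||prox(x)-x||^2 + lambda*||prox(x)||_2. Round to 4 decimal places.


Step 1: Compute ||x||.
||x|| = 2.746
Step 2: Compute scaling factor.
scale = max(0, 1 - 0.71/2.746) = 0.7414
Step 3: prox(x) = [1.5629, -0.1321, -1.2981]
||prox(x)|| = 2.036
Step 4: Proximal objective.
0.5*||prox-x||^2 = 0.2521
lambda*||prox|| = 1.4456
Total = 1.6976


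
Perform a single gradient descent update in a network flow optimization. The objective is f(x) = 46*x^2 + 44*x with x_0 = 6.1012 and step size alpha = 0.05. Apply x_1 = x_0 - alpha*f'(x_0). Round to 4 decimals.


We compute the gradient at x_0 and apply the update.
f'(x) = 92*x + 44
f'(6.1012) = 92*6.1012 + 44 = 605.3104
x_1 = 6.1012 - 0.05*605.3104 = -24.1643


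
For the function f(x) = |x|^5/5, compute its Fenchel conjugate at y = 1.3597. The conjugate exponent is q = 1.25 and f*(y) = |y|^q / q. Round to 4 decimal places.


The conjugate exponent q satisfies 1/p + 1/q = 1.
p = 5, so q = 5/(5 - 1) = 1.25
|y|^q = 1.3597^1.25 = 1.4683
f*(1.3597) = 1.4683 / 1.25 = 1.1746


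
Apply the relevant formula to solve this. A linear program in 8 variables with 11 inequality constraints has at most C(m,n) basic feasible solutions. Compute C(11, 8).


Each vertex corresponds to some choice of n active constraints out of m, so the number of vertices is at most C(m, n) = m! / (n!(m-n)!).
m = 11, n = 8
Numerator: 11 * 10 * 9 * 8 * 7 * 6 * 5 * 4
Denominator: 8! = 40320
C(11, 8) = 165


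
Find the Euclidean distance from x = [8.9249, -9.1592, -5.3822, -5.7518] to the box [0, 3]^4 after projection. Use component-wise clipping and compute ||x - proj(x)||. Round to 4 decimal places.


Project each component onto [0, 3].
clip(8.9249) = 3.0, clip(-9.1592) = 0.0, clip(-5.3822) = 0.0, clip(-5.7518) = 0.0
Projection = [3.0, 0.0, 0.0, 0.0]
Squared diffs: [35.1044, 83.8909, 28.9681, 33.0832]
Distance = sqrt(181.0466) = 13.4554


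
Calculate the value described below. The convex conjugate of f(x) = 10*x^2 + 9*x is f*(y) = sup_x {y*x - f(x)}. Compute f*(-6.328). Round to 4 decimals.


f*(y) = sup_x {y*x - a*x^2 - b*x} = sup_x {(y-b)*x - a*x^2}
FOC: (y - b) - 2a*x = 0 => x* = (y - b)/(2a)
x* = (-6.328 - 9)/(2*10) = -0.7664
f*(-6.328) = (y-b)^2/(4a) = (-6.328 - 9)^2/(4*10)
= 234.9476/40 = 5.8737


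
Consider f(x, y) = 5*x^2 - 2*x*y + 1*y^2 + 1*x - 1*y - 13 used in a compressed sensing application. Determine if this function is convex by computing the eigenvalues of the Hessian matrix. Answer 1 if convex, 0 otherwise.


The Hessian of f(x,y) = 5*x^2 - 2*x*y + 1*y^2 + 1*x - 1*y - 13 is:
H = [[10, -2], [-2, 2]]
Trace = 10 + 2 = 12
Determinant = 10*2 - (-2)^2 = 16
Discriminant = (12)^2 - 4*16 = 80.0
Eigenvalues: lambda_1 = 1.5279, lambda_2 = 10.4721
The function is convex.

1


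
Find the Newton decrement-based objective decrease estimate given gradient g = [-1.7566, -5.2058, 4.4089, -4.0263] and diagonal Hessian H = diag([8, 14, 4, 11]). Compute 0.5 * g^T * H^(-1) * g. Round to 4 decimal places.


Step 1: H is diagonal, so H^(-1) * g = [-0.2196, -0.3718, 1.1022, -0.366].
Step 2: g^T H^(-1) g = sum_i g_i^2 / H_ii
  = (-1.7566)^2/8 + (-5.2058)^2/14 + (4.4089)^2/4 + (-4.0263)^2/11
  = 0.3857 + 1.9357 + 4.8596 + 1.4737 = 8.6548
Step 3: Objective decrease = 0.5 * g^T H^(-1) g = 4.3274


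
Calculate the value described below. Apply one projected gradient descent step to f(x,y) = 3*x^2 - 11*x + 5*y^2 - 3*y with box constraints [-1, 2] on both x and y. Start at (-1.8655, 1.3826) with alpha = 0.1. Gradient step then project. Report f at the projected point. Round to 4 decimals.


Step 1: Compute gradient at (-1.8655, 1.3826).
grad_x = 2*3*-1.8655 - 11 = -22.193
grad_y = 2*5*1.3826 - 3 = 10.826
Step 2: Gradient step.
x_raw = -1.8655 - 0.1*-22.193 = 0.3538
y_raw = 1.3826 - 0.1*10.826 = 0.3
Step 3: Project onto [-1, 2].
x_proj = clip(0.3538) = 0.3538
y_proj = clip(0.3) = 0.3
Step 4: Evaluate f.
f(0.3538, 0.3) = -3.9663


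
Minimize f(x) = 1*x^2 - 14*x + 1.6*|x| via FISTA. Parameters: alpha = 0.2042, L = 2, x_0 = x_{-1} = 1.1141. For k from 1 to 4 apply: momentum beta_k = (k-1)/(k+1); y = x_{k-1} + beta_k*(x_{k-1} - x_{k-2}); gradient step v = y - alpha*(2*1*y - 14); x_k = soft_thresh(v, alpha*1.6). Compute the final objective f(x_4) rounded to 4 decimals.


FISTA on f(x) = 1*x^2 - 14*x + 1.6*|x|
L = 2, alpha = 0.2042
Iteration 1: beta = 0.0, y = 1.1141 + 0.0*(1.1141 - 1.1141) = 1.1141
  grad(y) = -11.7718, v = y - alpha*grad = 3.5179
  prox(v) = soft_thresh(3.5179, 0.3267) = 3.1912
Iteration 2: beta = 0.3333, y = 3.1912 + 0.3333*(3.1912 - 1.1141) = 3.8835
  grad(y) = -6.2329, v = y - alpha*grad = 5.1563
  prox(v) = soft_thresh(5.1563, 0.3267) = 4.8296
Iteration 3: beta = 0.5, y = 4.8296 + 0.5*(4.8296 - 3.1912) = 5.6488
  grad(y) = -2.7024, v = y - alpha*grad = 6.2006
  prox(v) = soft_thresh(6.2006, 0.3267) = 5.8739
Iteration 4: beta = 0.6, y = 5.8739 + 0.6*(5.8739 - 4.8296) = 6.5005
  grad(y) = -0.999, v = y - alpha*grad = 6.7045
  prox(v) = soft_thresh(6.7045, 0.3267) = 6.3778
f(x_4) = 1*6.3778^2 - 14*6.3778 + 1.6*|6.3778| = -38.4084


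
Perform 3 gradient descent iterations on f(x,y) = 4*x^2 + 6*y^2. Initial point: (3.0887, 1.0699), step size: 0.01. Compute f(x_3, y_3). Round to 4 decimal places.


Gradient descent on f(x,y) = 4*x^2 + 6*y^2.
Starting point: (3.0887, 1.0699), alpha = 0.01
Step 1: grad_x = 2*4*3.0887 = 24.7096, grad_y = 2*6*1.0699 = 12.8388
  x_1 = 3.0887 - 0.01*24.7096 = 2.8416
  y_1 = 1.0699 - 0.01*12.8388 = 0.9415
Step 2: grad_x = 2*4*2.8416 = 22.7328, grad_y = 2*6*0.9415 = 11.2981
  x_2 = 2.8416 - 0.01*22.7328 = 2.6143
  y_2 = 0.9415 - 0.01*11.2981 = 0.8285
Step 3: grad_x = 2*4*2.6143 = 20.9142, grad_y = 2*6*0.8285 = 9.9424
  x_3 = 2.6143 - 0.01*20.9142 = 2.4051
  y_3 = 0.8285 - 0.01*9.9424 = 0.7291
f(2.4051, 0.7291) = 4*2.4051^2 + 6*0.7291^2 = 26.3283


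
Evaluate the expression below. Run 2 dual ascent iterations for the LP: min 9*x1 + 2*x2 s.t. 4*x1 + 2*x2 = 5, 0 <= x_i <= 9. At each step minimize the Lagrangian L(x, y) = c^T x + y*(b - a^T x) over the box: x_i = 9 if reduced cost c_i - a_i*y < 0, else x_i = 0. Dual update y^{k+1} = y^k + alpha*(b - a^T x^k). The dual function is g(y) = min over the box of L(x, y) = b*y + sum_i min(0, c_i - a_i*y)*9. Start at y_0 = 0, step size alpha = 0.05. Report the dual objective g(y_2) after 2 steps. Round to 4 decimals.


Dual ascent for LP: min 9*x1 + 2*x2, 4*x1 + 2*x2 = 5, 0 <= x_i <= 9
Step 1: y^k = 0.0, reduced costs: (9.0, 2.0)
  x^k = (0.0, 0.0), subgradient = b - a^T x = 5.0
  y^{k+1} = 0.0 + 0.05*5.0 = 0.25
Step 2: y^k = 0.25, reduced costs: (8.0, 1.5)
  x^k = (0.0, 0.0), subgradient = b - a^T x = 5.0
  y^{k+1} = 0.25 + 0.05*5.0 = 0.5
Dual objective at y_2 = 0.5: reduced costs (7.0, 1.0), box minimizer x = (0.0, 0.0)
g(y_2) = b*y + (c1 - a1*y)*x1 + (c2 - a2*y)*x2 = 5*0.5 + 7.0*0.0 + 1.0*0.0 = 2.5 + 0.0 + 0.0 = 2.5


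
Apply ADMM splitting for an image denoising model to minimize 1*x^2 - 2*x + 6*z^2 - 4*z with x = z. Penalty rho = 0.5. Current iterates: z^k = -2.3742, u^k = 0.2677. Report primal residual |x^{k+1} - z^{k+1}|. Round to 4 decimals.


ADMM iteration with rho = 0.5, z^k = -2.3742, u^k = 0.2677
Step 1: x-update.
Minimize 1*x^2 - 2*x + (0.5/2)*(x + 2.3742 + 0.2677)^2
FOC: (2*1 + 0.5)*x = 2 + 0.5*(-2.3742 - 0.2677)
x^{k+1} = 0.2716
Step 2: z-update.
Minimize 6*z^2 - 4*z + (0.5/2)*(0.2716 - z + 0.2677)^2
FOC: (2*6 + 0.5)*z = 4 + 0.5*(0.2716 + 0.2677)
z^{k+1} = 0.3416
Step 3: u-update.
u^{k+1} = 0.2677 + 0.2716 - 0.3416 = 0.1977
Step 4: Primal residual = |0.2716 - 0.3416| = 0.07


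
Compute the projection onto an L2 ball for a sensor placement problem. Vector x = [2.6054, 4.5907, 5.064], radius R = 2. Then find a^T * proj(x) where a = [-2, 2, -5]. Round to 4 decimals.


Step 1: Compute ||x|| (intermediates to 6 decimals).
||x|| = sqrt(2.6054^2 + 4.5907^2 + 5.064^2) = 7.31483
Step 2: Project.
Since ||x|| > R, scale = R/||x|| = 2/7.31483 = 0.273417, proj(x) = scale * x
proj(x) = [0.712361, 1.255175, 1.384584]
Step 3: Dot product.
a^T * proj(x) = -2*0.712361 + 2*1.255175 - 5*1.384584 = -5.8373


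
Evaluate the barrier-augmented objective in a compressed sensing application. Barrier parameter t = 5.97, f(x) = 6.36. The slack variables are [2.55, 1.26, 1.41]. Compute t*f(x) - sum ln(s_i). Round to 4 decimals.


Step 1: Compute log-barrier.
ln values: [0.9361, 0.2311, 0.3436]
phi = -(0.9361 + 0.2311 + 0.3436) = -1.5108
Step 2: Compute augmented objective.
t*f(x) = 5.97*6.36 = 37.9692
Total = 37.9692 - 1.5108 = 36.4584


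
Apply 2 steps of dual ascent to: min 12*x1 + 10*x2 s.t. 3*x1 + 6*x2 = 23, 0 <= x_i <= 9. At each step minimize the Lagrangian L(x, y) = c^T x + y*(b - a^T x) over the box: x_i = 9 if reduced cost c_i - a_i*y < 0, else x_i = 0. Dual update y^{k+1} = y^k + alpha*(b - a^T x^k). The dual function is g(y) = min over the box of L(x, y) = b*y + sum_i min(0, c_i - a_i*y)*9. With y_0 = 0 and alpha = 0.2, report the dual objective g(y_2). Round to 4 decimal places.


Dual ascent for LP: min 12*x1 + 10*x2, 3*x1 + 6*x2 = 23, 0 <= x_i <= 9
Step 1: y^k = 0.0, reduced costs: (12.0, 10.0)
  x^k = (0.0, 0.0), subgradient = b - a^T x = 23.0
  y^{k+1} = 0.0 + 0.2*23.0 = 4.6
Step 2: y^k = 4.6, reduced costs: (-1.8, -17.6)
  x^k = (9.0, 9.0), subgradient = b - a^T x = -58.0
  y^{k+1} = 4.6 + 0.2*-58.0 = -7.0
Dual objective at y_2 = -7.0: reduced costs (33.0, 52.0), box minimizer x = (0.0, 0.0)
g(y_2) = b*y + (c1 - a1*y)*x1 + (c2 - a2*y)*x2 = 23*(-7.0) + 33.0*0.0 + 52.0*0.0 = -161.0 + 0.0 + 0.0 = -161.0


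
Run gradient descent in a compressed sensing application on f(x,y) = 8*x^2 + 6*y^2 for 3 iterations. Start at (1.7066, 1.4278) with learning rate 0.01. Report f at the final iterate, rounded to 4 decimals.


Gradient descent on f(x,y) = 8*x^2 + 6*y^2.
Starting point: (1.7066, 1.4278), alpha = 0.01
Step 1: grad_x = 2*8*1.7066 = 27.3056, grad_y = 2*6*1.4278 = 17.1336
  x_1 = 1.7066 - 0.01*27.3056 = 1.4335
  y_1 = 1.4278 - 0.01*17.1336 = 1.2565
Step 2: grad_x = 2*8*1.4335 = 22.9367, grad_y = 2*6*1.2565 = 15.0776
  x_2 = 1.4335 - 0.01*22.9367 = 1.2042
  y_2 = 1.2565 - 0.01*15.0776 = 1.1057
Step 3: grad_x = 2*8*1.2042 = 19.2668, grad_y = 2*6*1.1057 = 13.2683
  x_3 = 1.2042 - 0.01*19.2668 = 1.0115
  y_3 = 1.1057 - 0.01*13.2683 = 0.973
f(1.0115, 0.973) = 8*1.0115^2 + 6*0.973^2 = 13.8656


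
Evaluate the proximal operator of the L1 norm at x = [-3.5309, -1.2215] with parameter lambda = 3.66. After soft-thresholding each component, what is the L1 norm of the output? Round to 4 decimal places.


Soft-thresholding with lambda = 3.66:
prox(-3.5309) = sign(-3.5309)*max(|-3.5309| - 3.66, 0) = 0.0
prox(-1.2215) = sign(-1.2215)*max(|-1.2215| - 3.66, 0) = 0.0
prox(x) = [0.0, 0.0]
||prox(x)||_1 = 0.0 + 0.0 = 0.0


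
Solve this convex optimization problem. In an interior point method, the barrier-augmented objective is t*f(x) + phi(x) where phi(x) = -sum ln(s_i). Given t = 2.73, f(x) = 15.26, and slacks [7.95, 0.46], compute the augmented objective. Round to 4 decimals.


Step 1: Compute log-barrier.
ln values: [2.0732, -0.7765]
phi = -(2.0732 - 0.7765) = -1.2966
Step 2: Compute augmented objective.
t*f(x) = 2.73*15.26 = 41.6598
Total = 41.6598 - 1.2966 = 40.3632


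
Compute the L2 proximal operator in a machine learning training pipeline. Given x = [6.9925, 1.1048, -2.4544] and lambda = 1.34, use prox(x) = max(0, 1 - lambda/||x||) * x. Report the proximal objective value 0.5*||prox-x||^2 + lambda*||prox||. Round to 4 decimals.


Step 1: Compute ||x||.
||x|| = 7.4926
Step 2: Compute scaling factor.
scale = max(0, 1 - 1.34/7.4926) = 0.8212
Step 3: prox(x) = [5.7419, 0.9072, -2.0155]
||prox(x)|| = 6.1526
Step 4: Proximal objective.
0.5*||prox-x||^2 = 0.8978
lambda*||prox|| = 8.2445
Total = 9.1423


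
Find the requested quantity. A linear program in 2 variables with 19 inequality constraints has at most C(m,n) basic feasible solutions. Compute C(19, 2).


Each vertex corresponds to some choice of n active constraints out of m, so the number of vertices is at most C(m, n) = m! / (n!(m-n)!).
m = 19, n = 2
Numerator: 19 * 18
Denominator: 2! = 2
C(19, 2) = 171


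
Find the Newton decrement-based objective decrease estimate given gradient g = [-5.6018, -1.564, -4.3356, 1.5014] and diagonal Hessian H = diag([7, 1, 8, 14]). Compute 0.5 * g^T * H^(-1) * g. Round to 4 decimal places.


Step 1: H is diagonal, so H^(-1) * g = [-0.8003, -1.564, -0.542, 0.1072].
Step 2: g^T H^(-1) g = sum_i g_i^2 / H_ii
  = (-5.6018)^2/7 + (-1.564)^2/1 + (-4.3356)^2/8 + (1.5014)^2/14
  = 4.4829 + 2.4461 + 2.3497 + 0.161 = 9.4397
Step 3: Objective decrease = 0.5 * g^T H^(-1) g = 4.7198


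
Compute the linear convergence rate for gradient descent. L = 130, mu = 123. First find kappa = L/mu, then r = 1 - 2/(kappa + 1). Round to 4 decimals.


Step 1: Compute the condition number.
kappa = L/mu = 130/123 = 1.0569
Step 2: Compute the convergence rate.
r = 1 - 2/(kappa + 1) = 1 - 2*mu/(L + mu) = (L - mu)/(L + mu) = 7/253 = 0.0277


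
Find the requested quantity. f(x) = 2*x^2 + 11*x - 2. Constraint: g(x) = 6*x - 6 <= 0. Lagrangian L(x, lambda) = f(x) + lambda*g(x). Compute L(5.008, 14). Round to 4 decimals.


Step 1: Evaluate f(x).
f(5.008) = 2*5.008^2 + 11*5.008 - 2 = 103.2481
Step 2: Evaluate g(x).
g(5.008) = 6*5.008 - 6 = 24.048
Step 3: Compute Lagrangian.
L = 103.2481 + 14*24.048 = 439.9201


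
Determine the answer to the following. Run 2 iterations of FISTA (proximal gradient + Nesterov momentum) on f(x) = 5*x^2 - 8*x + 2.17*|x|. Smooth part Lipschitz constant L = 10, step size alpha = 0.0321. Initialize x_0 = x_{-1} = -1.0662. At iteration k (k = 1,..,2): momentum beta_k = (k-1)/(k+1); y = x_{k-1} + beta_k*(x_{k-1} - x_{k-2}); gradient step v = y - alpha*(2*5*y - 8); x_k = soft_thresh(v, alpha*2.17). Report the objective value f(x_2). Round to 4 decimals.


FISTA on f(x) = 5*x^2 - 8*x + 2.17*|x|
L = 10, alpha = 0.0321
Iteration 1: beta = 0.0, y = -1.0662 + 0.0*(-1.0662 + 1.0662) = -1.0662
  grad(y) = -18.662, v = y - alpha*grad = -0.4671
  prox(v) = soft_thresh(-0.4671, 0.0697) = -0.3975
Iteration 2: beta = 0.3333, y = -0.3975 + 0.3333*(-0.3975 + 1.0662) = -0.1746
  grad(y) = -9.7459, v = y - alpha*grad = 0.1383
  prox(v) = soft_thresh(0.1383, 0.0697) = 0.0686
f(x_2) = 5*0.0686^2 - 8*0.0686 + 2.17*|0.0686| = -0.3764


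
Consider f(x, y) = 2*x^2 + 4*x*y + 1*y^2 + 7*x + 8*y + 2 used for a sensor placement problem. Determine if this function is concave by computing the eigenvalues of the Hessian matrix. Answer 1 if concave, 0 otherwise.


The Hessian of f(x,y) = 2*x^2 + 4*x*y + 1*y^2 + 7*x + 8*y + 2 is:
H = [[4, 4], [4, 2]]
Trace = 4 + 2 = 6
Determinant = 4*2 - (4)^2 = -8
Discriminant = (6)^2 - 4*-8 = 68.0
Eigenvalues: lambda_1 = -1.1231, lambda_2 = 7.1231
The function is not concave.

0


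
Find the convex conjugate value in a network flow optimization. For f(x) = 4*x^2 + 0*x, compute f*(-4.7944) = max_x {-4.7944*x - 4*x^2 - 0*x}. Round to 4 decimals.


f*(y) = sup_x {y*x - a*x^2 - b*x} = sup_x {(y-b)*x - a*x^2}
FOC: (y - b) - 2a*x = 0 => x* = (y - b)/(2a)
x* = (-4.7944 - 0)/(2*4) = -0.5993
f*(-4.7944) = (y-b)^2/(4a) = (-4.7944 - 0)^2/(4*4)
= 22.9863/16 = 1.4366


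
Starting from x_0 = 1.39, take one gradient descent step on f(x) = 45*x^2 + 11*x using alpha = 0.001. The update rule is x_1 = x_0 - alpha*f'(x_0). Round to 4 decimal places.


We compute the gradient at x_0 and apply the update.
f'(x) = 90*x + 11
f'(1.39) = 90*1.39 + 11 = 136.1
x_1 = 1.39 - 0.001*136.1 = 1.2539


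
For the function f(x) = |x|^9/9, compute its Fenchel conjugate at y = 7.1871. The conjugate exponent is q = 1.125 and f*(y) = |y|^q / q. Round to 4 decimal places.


The conjugate exponent q satisfies 1/p + 1/q = 1.
p = 9, so q = 9/(9 - 1) = 1.125
|y|^q = 7.1871^1.125 = 9.1965
f*(7.1871) = 9.1965 / 1.125 = 8.1747


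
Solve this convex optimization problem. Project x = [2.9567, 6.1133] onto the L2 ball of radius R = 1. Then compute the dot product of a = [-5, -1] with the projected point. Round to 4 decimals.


Step 1: Compute ||x|| (intermediates to 6 decimals).
||x|| = sqrt(2.9567^2 + 6.1133^2) = 6.790767
Step 2: Project.
Since ||x|| > R, scale = R/||x|| = 1/6.790767 = 0.147259, proj(x) = scale * x
proj(x) = [0.435401, 0.900238]
Step 3: Dot product.
a^T * proj(x) = -5*0.435401 - 1*0.900238 = -3.0772


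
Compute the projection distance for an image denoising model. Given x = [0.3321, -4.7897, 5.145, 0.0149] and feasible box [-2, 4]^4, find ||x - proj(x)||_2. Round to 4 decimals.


Project each component onto [-2, 4].
clip(0.3321) = 0.3321, clip(-4.7897) = -2.0, clip(5.145) = 4.0, clip(0.0149) = 0.0149
Projection = [0.3321, -2.0, 4.0, 0.0149]
Squared diffs: [0.0, 7.7824, 1.311, 0.0]
Distance = sqrt(9.0934) = 3.0155


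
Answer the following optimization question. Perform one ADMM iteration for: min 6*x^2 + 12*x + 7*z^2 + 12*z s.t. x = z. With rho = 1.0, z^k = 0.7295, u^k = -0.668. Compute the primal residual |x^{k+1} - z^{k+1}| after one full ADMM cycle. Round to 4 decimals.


ADMM iteration with rho = 1.0, z^k = 0.7295, u^k = -0.668
Step 1: x-update.
Minimize 6*x^2 + 12*x + (1.0/2)*(x - 0.7295 - 0.668)^2
FOC: (2*6 + 1.0)*x = -12 + 1.0*(0.7295 + 0.668)
x^{k+1} = -0.8156
Step 2: z-update.
Minimize 7*z^2 + 12*z + (1.0/2)*(-0.8156 - z - 0.668)^2
FOC: (2*7 + 1.0)*z = -12 + 1.0*(-0.8156 - 0.668)
z^{k+1} = -0.8989
Step 3: u-update.
u^{k+1} = -0.668 - 0.8156 + 0.8989 = -0.5847
Step 4: Primal residual = |-0.8156 + 0.8989| = 0.0833


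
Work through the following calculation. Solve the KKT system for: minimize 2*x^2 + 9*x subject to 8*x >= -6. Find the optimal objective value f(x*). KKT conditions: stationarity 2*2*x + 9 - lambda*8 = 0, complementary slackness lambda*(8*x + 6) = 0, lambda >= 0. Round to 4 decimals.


Step 1: Try lambda = 0 (constraint inactive).
x_unc = -9/(2*2) = -2.25
Check: 8*-2.25 = -18.0 < -6 -- violated!
Step 2: Constraint must be active: 8*x = -6
x* = -6/8 = -0.75
lambda = (2*2*(-0.75) + 9)/8 = 0.75
Step 3: Compute optimal value.
f(x*) = 2*(-0.75)^2 + 9*(-0.75) = -5.625


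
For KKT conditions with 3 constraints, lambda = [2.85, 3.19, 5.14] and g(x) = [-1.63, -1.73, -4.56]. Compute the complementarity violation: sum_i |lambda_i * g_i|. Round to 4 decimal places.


KKT complementary slackness check:
lambda_1 * g_1 = 2.85 * -1.63 = -4.6455
lambda_2 * g_2 = 3.19 * -1.73 = -5.5187
lambda_3 * g_3 = 5.14 * -4.56 = -23.4384
Total violation = 4.6455 + 5.5187 + 23.4384 = 33.6026


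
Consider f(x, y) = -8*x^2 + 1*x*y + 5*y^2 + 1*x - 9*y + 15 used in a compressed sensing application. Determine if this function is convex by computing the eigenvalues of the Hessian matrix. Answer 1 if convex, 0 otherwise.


The Hessian of f(x,y) = -8*x^2 + 1*x*y + 5*y^2 + 1*x - 9*y + 15 is:
H = [[-16, 1], [1, 10]]
Trace = -16 + 10 = -6
Determinant = -16*10 - (1)^2 = -161
Discriminant = (-6)^2 - 4*-161 = 680.0
Eigenvalues: lambda_1 = -16.0384, lambda_2 = 10.0384
The function is not convex.

0


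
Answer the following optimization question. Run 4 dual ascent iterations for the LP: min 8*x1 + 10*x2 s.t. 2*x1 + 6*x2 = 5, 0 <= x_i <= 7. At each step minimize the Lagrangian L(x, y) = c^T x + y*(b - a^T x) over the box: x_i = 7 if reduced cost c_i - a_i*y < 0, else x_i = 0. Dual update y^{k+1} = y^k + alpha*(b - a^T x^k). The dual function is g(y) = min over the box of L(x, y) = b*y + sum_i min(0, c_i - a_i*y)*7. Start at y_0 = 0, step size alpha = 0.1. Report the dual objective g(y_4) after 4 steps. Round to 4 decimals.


Dual ascent for LP: min 8*x1 + 10*x2, 2*x1 + 6*x2 = 5, 0 <= x_i <= 7
Step 1: y^k = 0.0, reduced costs: (8.0, 10.0)
  x^k = (0.0, 0.0), subgradient = b - a^T x = 5.0
  y^{k+1} = 0.0 + 0.1*5.0 = 0.5
Step 2: y^k = 0.5, reduced costs: (7.0, 7.0)
  x^k = (0.0, 0.0), subgradient = b - a^T x = 5.0
  y^{k+1} = 0.5 + 0.1*5.0 = 1.0
Step 3: y^k = 1.0, reduced costs: (6.0, 4.0)
  x^k = (0.0, 0.0), subgradient = b - a^T x = 5.0
  y^{k+1} = 1.0 + 0.1*5.0 = 1.5
Step 4: y^k = 1.5, reduced costs: (5.0, 1.0)
  x^k = (0.0, 0.0), subgradient = b - a^T x = 5.0
  y^{k+1} = 1.5 + 0.1*5.0 = 2.0
Dual objective at y_4 = 2.0: reduced costs (4.0, -2.0), box minimizer x = (0.0, 7.0)
g(y_4) = b*y + (c1 - a1*y)*x1 + (c2 - a2*y)*x2 = 5*2.0 + 4.0*0.0 + (-2.0)*7.0 = 10.0 + 0.0 - 14.0 = -4.0


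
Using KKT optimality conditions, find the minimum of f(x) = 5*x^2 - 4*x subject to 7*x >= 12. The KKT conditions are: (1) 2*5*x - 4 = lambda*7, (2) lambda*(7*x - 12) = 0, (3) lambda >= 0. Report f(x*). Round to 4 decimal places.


Step 1: Try lambda = 0 (constraint inactive).
x_unc = 4/(2*5) = 0.4
Check: 7*0.4 = 2.8 < 12 -- violated!
Step 2: Constraint must be active: 7*x = 12
x* = 12/7 = 1.7143 (rounded; the exact value 12/7 is used below)
lambda = (2*5*(12/7) - 4)/7 = 1.8776
Step 3: Compute optimal value.
f(x*) = 5*(12/7)^2 - 4*(12/7) = 7.8367


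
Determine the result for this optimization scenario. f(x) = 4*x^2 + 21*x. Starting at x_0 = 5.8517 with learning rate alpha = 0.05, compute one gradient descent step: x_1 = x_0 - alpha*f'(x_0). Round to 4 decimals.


We compute the gradient at x_0 and apply the update.
f'(x) = 8*x + 21
f'(5.8517) = 8*5.8517 + 21 = 67.8136
x_1 = 5.8517 - 0.05*67.8136 = 2.461


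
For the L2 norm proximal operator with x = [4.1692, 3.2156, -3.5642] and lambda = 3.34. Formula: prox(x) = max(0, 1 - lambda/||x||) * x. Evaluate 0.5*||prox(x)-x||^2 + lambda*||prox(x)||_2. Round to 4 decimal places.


Step 1: Compute ||x||.
||x|| = 6.3581
Step 2: Compute scaling factor.
scale = max(0, 1 - 3.34/6.3581) = 0.4747
Step 3: prox(x) = [1.9791, 1.5264, -1.6919]
||prox(x)|| = 3.0181
Step 4: Proximal objective.
0.5*||prox-x||^2 = 5.5778
lambda*||prox|| = 10.0805
Total = 15.6584


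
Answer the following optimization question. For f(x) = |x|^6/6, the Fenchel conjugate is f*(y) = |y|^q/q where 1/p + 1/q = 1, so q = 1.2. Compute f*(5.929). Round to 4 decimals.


The conjugate exponent q satisfies 1/p + 1/q = 1.
p = 6, so q = 6/(6 - 1) = 1.2
|y|^q = 5.929^1.2 = 8.464
f*(5.929) = 8.464 / 1.2 = 7.0534


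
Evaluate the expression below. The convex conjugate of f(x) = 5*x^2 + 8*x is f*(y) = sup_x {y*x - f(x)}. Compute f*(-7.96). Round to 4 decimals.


f*(y) = sup_x {y*x - a*x^2 - b*x} = sup_x {(y-b)*x - a*x^2}
FOC: (y - b) - 2a*x = 0 => x* = (y - b)/(2a)
x* = (-7.96 - 8)/(2*5) = -1.596
f*(-7.96) = (y-b)^2/(4a) = (-7.96 - 8)^2/(4*5)
= 254.7216/20 = 12.7361


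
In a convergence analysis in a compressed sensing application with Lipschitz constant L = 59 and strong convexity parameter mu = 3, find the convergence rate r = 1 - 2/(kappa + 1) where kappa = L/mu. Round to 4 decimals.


Step 1: Compute the condition number.
kappa = L/mu = 59/3 = 19.6667
Step 2: Compute the convergence rate.
r = 1 - 2/(kappa + 1) = 1 - 2*mu/(L + mu) = (L - mu)/(L + mu) = 56/62 = 0.9032


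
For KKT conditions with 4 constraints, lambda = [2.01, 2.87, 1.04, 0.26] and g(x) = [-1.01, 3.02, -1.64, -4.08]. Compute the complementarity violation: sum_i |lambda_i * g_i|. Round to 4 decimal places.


KKT complementary slackness check:
lambda_1 * g_1 = 2.01 * -1.01 = -2.0301
lambda_2 * g_2 = 2.87 * 3.02 = 8.6674
lambda_3 * g_3 = 1.04 * -1.64 = -1.7056
lambda_4 * g_4 = 0.26 * -4.08 = -1.0608
Total violation = 2.0301 + 8.6674 + 1.7056 + 1.0608 = 13.4639


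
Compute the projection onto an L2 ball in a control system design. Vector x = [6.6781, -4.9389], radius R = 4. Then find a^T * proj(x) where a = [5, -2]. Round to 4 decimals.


Step 1: Compute ||x|| (intermediates to 6 decimals).
||x|| = sqrt(6.6781^2 + (-4.9389)^2) = 8.306007
Step 2: Project.
Since ||x|| > R, scale = R/||x|| = 4/8.306007 = 0.481579, proj(x) = scale * x
proj(x) = [3.216033, -2.378471]
Step 3: Dot product.
a^T * proj(x) = 5*3.216033 - 2*(-2.378471) = 20.8371


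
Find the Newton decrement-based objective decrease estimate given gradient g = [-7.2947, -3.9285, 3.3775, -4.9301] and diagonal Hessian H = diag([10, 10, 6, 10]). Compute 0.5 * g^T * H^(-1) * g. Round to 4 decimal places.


Step 1: H is diagonal, so H^(-1) * g = [-0.7295, -0.3929, 0.5629, -0.493].
Step 2: g^T H^(-1) g = sum_i g_i^2 / H_ii
  = (-7.2947)^2/10 + (-3.9285)^2/10 + (3.3775)^2/6 + (-4.9301)^2/10
  = 5.3213 + 1.5433 + 1.9013 + 2.4306 = 11.1964
Step 3: Objective decrease = 0.5 * g^T H^(-1) g = 5.5982


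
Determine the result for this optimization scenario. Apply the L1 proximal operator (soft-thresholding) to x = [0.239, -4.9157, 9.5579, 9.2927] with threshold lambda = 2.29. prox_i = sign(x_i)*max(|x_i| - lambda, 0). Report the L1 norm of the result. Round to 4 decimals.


Soft-thresholding with lambda = 2.29:
prox(0.239) = sign(0.239)*max(|0.239| - 2.29, 0) = 0.0
prox(-4.9157) = sign(-4.9157)*max(|-4.9157| - 2.29, 0) = -2.6257
prox(9.5579) = sign(9.5579)*max(|9.5579| - 2.29, 0) = 7.2679
prox(9.2927) = sign(9.2927)*max(|9.2927| - 2.29, 0) = 7.0027
prox(x) = [0.0, -2.6257, 7.2679, 7.0027]
||prox(x)||_1 = 0.0 + 2.6257 + 7.2679 + 7.0027 = 16.8963


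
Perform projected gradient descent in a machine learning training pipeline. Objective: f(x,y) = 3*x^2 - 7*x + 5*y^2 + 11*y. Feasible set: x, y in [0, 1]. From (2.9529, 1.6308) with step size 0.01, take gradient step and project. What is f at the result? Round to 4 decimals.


Step 1: Compute gradient at (2.9529, 1.6308).
grad_x = 2*3*2.9529 - 7 = 10.7174
grad_y = 2*5*1.6308 + 11 = 27.308
Step 2: Gradient step.
x_raw = 2.9529 - 0.01*10.7174 = 2.8457
y_raw = 1.6308 - 0.01*27.308 = 1.3577
Step 3: Project onto [0, 1].
x_proj = clip(2.8457) = 1.0
y_proj = clip(1.3577) = 1.0
Step 4: Evaluate f.
f(1.0, 1.0) = 12.0


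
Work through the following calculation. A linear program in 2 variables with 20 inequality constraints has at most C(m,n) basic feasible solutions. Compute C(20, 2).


Each vertex corresponds to some choice of n active constraints out of m, so the number of vertices is at most C(m, n) = m! / (n!(m-n)!).
m = 20, n = 2
Numerator: 20 * 19
Denominator: 2! = 2
C(20, 2) = 190


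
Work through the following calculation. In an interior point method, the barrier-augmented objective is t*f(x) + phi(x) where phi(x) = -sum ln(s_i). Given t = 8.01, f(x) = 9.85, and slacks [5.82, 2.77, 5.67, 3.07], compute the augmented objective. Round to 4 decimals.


Step 1: Compute log-barrier.
ln values: [1.7613, 1.0188, 1.7352, 1.1217]
phi = -(1.7613 + 1.0188 + 1.7352 + 1.1217) = -5.637
Step 2: Compute augmented objective.
t*f(x) = 8.01*9.85 = 78.8985
Total = 78.8985 - 5.637 = 73.2615


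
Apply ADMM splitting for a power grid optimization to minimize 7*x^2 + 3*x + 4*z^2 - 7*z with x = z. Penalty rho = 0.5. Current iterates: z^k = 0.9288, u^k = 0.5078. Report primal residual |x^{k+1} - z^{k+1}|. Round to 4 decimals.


ADMM iteration with rho = 0.5, z^k = 0.9288, u^k = 0.5078
Step 1: x-update.
Minimize 7*x^2 + 3*x + (0.5/2)*(x - 0.9288 + 0.5078)^2
FOC: (2*7 + 0.5)*x = -3 + 0.5*(0.9288 - 0.5078)
x^{k+1} = -0.1924
Step 2: z-update.
Minimize 4*z^2 - 7*z + (0.5/2)*(-0.1924 - z + 0.5078)^2
FOC: (2*4 + 0.5)*z = 7 + 0.5*(-0.1924 + 0.5078)
z^{k+1} = 0.8421
Step 3: u-update.
u^{k+1} = 0.5078 - 0.1924 - 0.8421 = -0.5267
Step 4: Primal residual = |-0.1924 - 0.8421| = 1.0345


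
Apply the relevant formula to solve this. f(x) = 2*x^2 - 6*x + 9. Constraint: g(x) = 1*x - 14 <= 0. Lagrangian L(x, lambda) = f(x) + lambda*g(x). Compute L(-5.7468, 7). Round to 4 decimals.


Step 1: Evaluate f(x).
f(-5.7468) = 2*(-5.7468)^2 - 6*(-5.7468) + 9 = 109.5322
Step 2: Evaluate g(x).
g(-5.7468) = 1*-5.7468 - 14 = -19.7468
Step 3: Compute Lagrangian.
L = 109.5322 + 7*-19.7468 = -28.6954


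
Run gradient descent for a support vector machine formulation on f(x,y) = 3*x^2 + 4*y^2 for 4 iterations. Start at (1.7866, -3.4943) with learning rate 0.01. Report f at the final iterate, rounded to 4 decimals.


Gradient descent on f(x,y) = 3*x^2 + 4*y^2.
Starting point: (1.7866, -3.4943), alpha = 0.01
Step 1: grad_x = 2*3*1.7866 = 10.7196, grad_y = 2*4*-3.4943 = -27.9544
  x_1 = 1.7866 - 0.01*10.7196 = 1.6794
  y_1 = -3.4943 - 0.01*-27.9544 = -3.2148
Step 2: grad_x = 2*3*1.6794 = 10.0764, grad_y = 2*4*-3.2148 = -25.718
  x_2 = 1.6794 - 0.01*10.0764 = 1.5786
  y_2 = -3.2148 - 0.01*-25.718 = -2.9576
Step 3: grad_x = 2*3*1.5786 = 9.4718, grad_y = 2*4*-2.9576 = -23.6606
  x_3 = 1.5786 - 0.01*9.4718 = 1.4839
  y_3 = -2.9576 - 0.01*-23.6606 = -2.721
Step 4: grad_x = 2*3*1.4839 = 8.9035, grad_y = 2*4*-2.721 = -21.7678
  x_4 = 1.4839 - 0.01*8.9035 = 1.3949
  y_4 = -2.721 - 0.01*-21.7678 = -2.5033
f(1.3949, -2.5033) = 3*1.3949^2 + 4*(-2.5033)^2 = 30.903


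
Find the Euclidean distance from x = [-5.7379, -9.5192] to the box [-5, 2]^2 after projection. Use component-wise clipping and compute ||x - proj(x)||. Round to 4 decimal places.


Project each component onto [-5, 2].
clip(-5.7379) = -5.0, clip(-9.5192) = -5.0
Projection = [-5.0, -5.0]
Squared diffs: [0.5445, 20.4232]
Distance = sqrt(20.9677) = 4.579


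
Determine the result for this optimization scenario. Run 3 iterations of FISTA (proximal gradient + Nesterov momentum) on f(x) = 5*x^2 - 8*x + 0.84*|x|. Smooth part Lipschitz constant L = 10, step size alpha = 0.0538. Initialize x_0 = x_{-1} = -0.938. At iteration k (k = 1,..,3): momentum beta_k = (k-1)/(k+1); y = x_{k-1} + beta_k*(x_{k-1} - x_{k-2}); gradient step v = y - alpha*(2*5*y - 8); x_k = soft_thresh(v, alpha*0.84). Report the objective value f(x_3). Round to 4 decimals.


FISTA on f(x) = 5*x^2 - 8*x + 0.84*|x|
L = 10, alpha = 0.0538
Iteration 1: beta = 0.0, y = -0.938 + 0.0*(-0.938 + 0.938) = -0.938
  grad(y) = -17.38, v = y - alpha*grad = -0.003
  prox(v) = soft_thresh(-0.003, 0.0452) = 0.0
Iteration 2: beta = 0.3333, y = 0.0 + 0.3333*(0.0 + 0.938) = 0.3127
  grad(y) = -4.8733, v = y - alpha*grad = 0.5749
  prox(v) = soft_thresh(0.5749, 0.0452) = 0.5297
Iteration 3: beta = 0.5, y = 0.5297 + 0.5*(0.5297 - 0.0) = 0.7945
  grad(y) = -0.0551, v = y - alpha*grad = 0.7975
  prox(v) = soft_thresh(0.7975, 0.0452) = 0.7523
f(x_3) = 5*0.7523^2 - 8*0.7523 + 0.84*|0.7523| = -2.5567


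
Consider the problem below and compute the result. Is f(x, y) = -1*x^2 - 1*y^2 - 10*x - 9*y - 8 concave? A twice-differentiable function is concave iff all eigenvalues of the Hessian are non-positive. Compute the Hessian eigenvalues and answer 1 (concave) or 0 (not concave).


The Hessian of f(x,y) = -1*x^2 - 1*y^2 - 10*x - 9*y - 8 is:
H = [[-2, 0], [0, -2]]
Trace = -2 - 2 = -4
Determinant = -2*-2 - (0)^2 = 4
Discriminant = (-4)^2 - 4*4 = 0.0
Eigenvalues: lambda_1 = -2.0, lambda_2 = -2.0
The function is concave.

1


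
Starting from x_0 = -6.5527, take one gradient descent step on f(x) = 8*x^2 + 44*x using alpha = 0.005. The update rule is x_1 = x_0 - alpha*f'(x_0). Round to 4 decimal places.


We compute the gradient at x_0 and apply the update.
f'(x) = 16*x + 44
f'(-6.5527) = 16*-6.5527 + 44 = -60.8432
x_1 = -6.5527 - 0.005*-60.8432 = -6.2485


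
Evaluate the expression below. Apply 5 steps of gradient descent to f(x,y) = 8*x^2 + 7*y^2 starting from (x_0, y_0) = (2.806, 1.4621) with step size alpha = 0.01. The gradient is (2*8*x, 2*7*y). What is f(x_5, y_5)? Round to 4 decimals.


Gradient descent on f(x,y) = 8*x^2 + 7*y^2.
Starting point: (2.806, 1.4621), alpha = 0.01
Step 1: grad_x = 2*8*2.806 = 44.896, grad_y = 2*7*1.4621 = 20.4694
  x_1 = 2.806 - 0.01*44.896 = 2.357
  y_1 = 1.4621 - 0.01*20.4694 = 1.2574
Step 2: grad_x = 2*8*2.357 = 37.7126, grad_y = 2*7*1.2574 = 17.6037
  x_2 = 2.357 - 0.01*37.7126 = 1.9799
  y_2 = 1.2574 - 0.01*17.6037 = 1.0814
Step 3: grad_x = 2*8*1.9799 = 31.6786, grad_y = 2*7*1.0814 = 15.1392
  x_3 = 1.9799 - 0.01*31.6786 = 1.6631
  y_3 = 1.0814 - 0.01*15.1392 = 0.93
Step 4: grad_x = 2*8*1.6631 = 26.61, grad_y = 2*7*0.93 = 13.0197
  x_4 = 1.6631 - 0.01*26.61 = 1.397
  y_4 = 0.93 - 0.01*13.0197 = 0.7998
Step 5: grad_x = 2*8*1.397 = 22.3524, grad_y = 2*7*0.7998 = 11.1969
  x_5 = 1.397 - 0.01*22.3524 = 1.1735
  y_5 = 0.7998 - 0.01*11.1969 = 0.6878
f(1.1735, 0.6878) = 8*1.1735^2 + 7*0.6878^2 = 14.3285


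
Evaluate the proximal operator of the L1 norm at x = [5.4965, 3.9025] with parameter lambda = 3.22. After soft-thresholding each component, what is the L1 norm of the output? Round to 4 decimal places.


Soft-thresholding with lambda = 3.22:
prox(5.4965) = sign(5.4965)*max(|5.4965| - 3.22, 0) = 2.2765
prox(3.9025) = sign(3.9025)*max(|3.9025| - 3.22, 0) = 0.6825
prox(x) = [2.2765, 0.6825]
||prox(x)||_1 = 2.2765 + 0.6825 = 2.959


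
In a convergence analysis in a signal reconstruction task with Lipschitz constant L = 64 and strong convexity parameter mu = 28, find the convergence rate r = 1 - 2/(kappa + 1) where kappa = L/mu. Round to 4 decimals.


Step 1: Compute the condition number.
kappa = L/mu = 64/28 = 2.2857
Step 2: Compute the convergence rate.
r = 1 - 2/(kappa + 1) = 1 - 2*mu/(L + mu) = (L - mu)/(L + mu) = 36/92 = 0.3913


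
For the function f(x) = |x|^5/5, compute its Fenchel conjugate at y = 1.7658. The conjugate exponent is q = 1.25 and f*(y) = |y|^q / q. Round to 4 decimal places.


The conjugate exponent q satisfies 1/p + 1/q = 1.
p = 5, so q = 5/(5 - 1) = 1.25
|y|^q = 1.7658^1.25 = 2.0355
f*(1.7658) = 2.0355 / 1.25 = 1.6284


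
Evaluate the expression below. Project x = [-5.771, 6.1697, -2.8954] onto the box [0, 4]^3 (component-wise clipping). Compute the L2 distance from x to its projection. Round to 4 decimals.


Project each component onto [0, 4].
clip(-5.771) = 0.0, clip(6.1697) = 4.0, clip(-2.8954) = 0.0
Projection = [0.0, 4.0, 0.0]
Squared diffs: [33.3044, 4.7076, 8.3833]
Distance = sqrt(46.3953) = 6.8114


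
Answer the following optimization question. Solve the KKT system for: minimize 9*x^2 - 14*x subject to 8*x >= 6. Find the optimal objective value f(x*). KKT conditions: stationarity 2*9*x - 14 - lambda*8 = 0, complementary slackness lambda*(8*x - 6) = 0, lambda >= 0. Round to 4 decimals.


Step 1: Try lambda = 0 (constraint inactive).
Stationarity: 2*9*x - 14 = 0
x* = 14/(2*9) = 7/9 = 0.7778 (rounded; the exact value 7/9 is used below)
Check constraint: 8*0.7778 = 6.2224 >= 6 -- satisfied.
Step 2: Compute optimal value.
f(x*) = 9*(7/9)^2 - 14*(7/9) = -5.4444


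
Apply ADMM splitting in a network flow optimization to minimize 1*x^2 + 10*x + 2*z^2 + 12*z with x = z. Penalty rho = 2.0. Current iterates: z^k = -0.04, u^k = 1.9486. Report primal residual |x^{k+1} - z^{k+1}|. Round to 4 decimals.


ADMM iteration with rho = 2.0, z^k = -0.04, u^k = 1.9486
Step 1: x-update.
Minimize 1*x^2 + 10*x + (2.0/2)*(x + 0.04 + 1.9486)^2
FOC: (2*1 + 2.0)*x = -10 + 2.0*(-0.04 - 1.9486)
x^{k+1} = -3.4943
Step 2: z-update.
Minimize 2*z^2 + 12*z + (2.0/2)*(-3.4943 - z + 1.9486)^2
FOC: (2*2 + 2.0)*z = -12 + 2.0*(-3.4943 + 1.9486)
z^{k+1} = -2.5152
Step 3: u-update.
u^{k+1} = 1.9486 - 3.4943 + 2.5152 = 0.9695
Step 4: Primal residual = |-3.4943 + 2.5152| = 0.9791


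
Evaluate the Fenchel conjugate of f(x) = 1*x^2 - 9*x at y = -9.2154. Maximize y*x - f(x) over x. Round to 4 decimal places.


f*(y) = sup_x {y*x - a*x^2 - b*x} = sup_x {(y-b)*x - a*x^2}
FOC: (y - b) - 2a*x = 0 => x* = (y - b)/(2a)
x* = (-9.2154 + 9)/(2*1) = -0.1077
f*(-9.2154) = (y-b)^2/(4a) = (-9.2154 + 9)^2/(4*1)
= 0.0464/4 = 0.0116


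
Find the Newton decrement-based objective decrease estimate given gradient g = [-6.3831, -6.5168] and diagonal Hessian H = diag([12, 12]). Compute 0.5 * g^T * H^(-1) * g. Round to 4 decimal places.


Step 1: H is diagonal, so H^(-1) * g = [-0.5319, -0.5431].
Step 2: g^T H^(-1) g = sum_i g_i^2 / H_ii
  = (-6.3831)^2/12 + (-6.5168)^2/12
  = 3.3953 + 3.5391 = 6.9344
Step 3: Objective decrease = 0.5 * g^T H^(-1) g = 3.4672


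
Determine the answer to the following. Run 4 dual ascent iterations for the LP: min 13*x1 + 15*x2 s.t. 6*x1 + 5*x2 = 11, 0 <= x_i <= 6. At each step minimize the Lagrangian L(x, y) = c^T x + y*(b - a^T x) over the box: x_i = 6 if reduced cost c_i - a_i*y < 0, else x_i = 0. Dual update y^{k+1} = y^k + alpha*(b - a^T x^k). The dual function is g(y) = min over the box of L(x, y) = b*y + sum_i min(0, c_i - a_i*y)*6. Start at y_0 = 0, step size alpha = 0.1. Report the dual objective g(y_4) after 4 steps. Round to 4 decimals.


Dual ascent for LP: min 13*x1 + 15*x2, 6*x1 + 5*x2 = 11, 0 <= x_i <= 6
Step 1: y^k = 0.0, reduced costs: (13.0, 15.0)
  x^k = (0.0, 0.0), subgradient = b - a^T x = 11.0
  y^{k+1} = 0.0 + 0.1*11.0 = 1.1
Step 2: y^k = 1.1, reduced costs: (6.4, 9.5)
  x^k = (0.0, 0.0), subgradient = b - a^T x = 11.0
  y^{k+1} = 1.1 + 0.1*11.0 = 2.2
Step 3: y^k = 2.2, reduced costs: (-0.2, 4.0)
  x^k = (6.0, 0.0), subgradient = b - a^T x = -25.0
  y^{k+1} = 2.2 + 0.1*-25.0 = -0.3
Step 4: y^k = -0.3, reduced costs: (14.8, 16.5)
  x^k = (0.0, 0.0), subgradient = b - a^T x = 11.0
  y^{k+1} = -0.3 + 0.1*11.0 = 0.8
Dual objective at y_4 = 0.8: reduced costs (8.2, 11.0), box minimizer x = (0.0, 0.0)
g(y_4) = b*y + (c1 - a1*y)*x1 + (c2 - a2*y)*x2 = 11*0.8 + 8.2*0.0 + 11.0*0.0 = 8.8 + 0.0 + 0.0 = 8.8


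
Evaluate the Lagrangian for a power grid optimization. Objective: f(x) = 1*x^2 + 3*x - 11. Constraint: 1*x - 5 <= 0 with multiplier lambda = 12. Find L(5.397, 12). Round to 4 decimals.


Step 1: Evaluate f(x).
f(5.397) = 1*5.397^2 + 3*5.397 - 11 = 34.3186
Step 2: Evaluate g(x).
g(5.397) = 1*5.397 - 5 = 0.397
Step 3: Compute Lagrangian.
L = 34.3186 + 12*0.397 = 39.0826


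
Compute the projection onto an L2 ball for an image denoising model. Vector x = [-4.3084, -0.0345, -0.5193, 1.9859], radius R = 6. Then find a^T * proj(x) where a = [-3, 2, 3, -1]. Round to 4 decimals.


Step 1: Compute ||x|| (intermediates to 6 decimals).
||x|| = sqrt((-4.3084)^2 + (-0.0345)^2 + (-0.5193)^2 + 1.9859^2) = 4.772523
Step 2: Project.
Since ||x|| <= R, proj = x (no scaling needed).
proj(x) = [-4.3084, -0.0345, -0.5193, 1.9859]
Step 3: Dot product.
a^T * proj(x) = -3*(-4.3084) + 2*(-0.0345) + 3*(-0.5193) - 1*1.9859 = 9.3124


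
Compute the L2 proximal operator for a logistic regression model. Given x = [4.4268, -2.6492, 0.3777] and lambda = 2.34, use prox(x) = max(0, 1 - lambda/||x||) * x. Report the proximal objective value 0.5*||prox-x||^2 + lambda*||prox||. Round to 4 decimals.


Step 1: Compute ||x||.
||x|| = 5.1728
Step 2: Compute scaling factor.
scale = max(0, 1 - 2.34/5.1728) = 0.5476
Step 3: prox(x) = [2.4243, -1.4508, 0.2068]
||prox(x)|| = 2.8328
Step 4: Proximal objective.
0.5*||prox-x||^2 = 2.7378
lambda*||prox|| = 6.6288
Total = 9.3665


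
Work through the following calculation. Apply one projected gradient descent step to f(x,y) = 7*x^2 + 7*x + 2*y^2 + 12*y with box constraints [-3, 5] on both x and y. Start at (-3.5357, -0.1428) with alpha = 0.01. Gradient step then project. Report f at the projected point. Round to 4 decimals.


Step 1: Compute gradient at (-3.5357, -0.1428).
grad_x = 2*7*-3.5357 + 7 = -42.4998
grad_y = 2*2*-0.1428 + 12 = 11.4288
Step 2: Gradient step.
x_raw = -3.5357 - 0.01*-42.4998 = -3.1107
y_raw = -0.1428 - 0.01*11.4288 = -0.2571
Step 3: Project onto [-3, 5].
x_proj = clip(-3.1107) = -3.0
y_proj = clip(-0.2571) = -0.2571
Step 4: Evaluate f.
f(-3.0, -0.2571) = 39.0471


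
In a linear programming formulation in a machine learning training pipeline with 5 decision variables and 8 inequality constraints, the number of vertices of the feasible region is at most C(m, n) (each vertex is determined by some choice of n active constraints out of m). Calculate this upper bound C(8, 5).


Each vertex corresponds to some choice of n active constraints out of m, so the number of vertices is at most C(m, n) = m! / (n!(m-n)!).
m = 8, n = 5
Numerator: 8 * 7 * 6 * 5 * 4
Denominator: 5! = 120
C(8, 5) = 56


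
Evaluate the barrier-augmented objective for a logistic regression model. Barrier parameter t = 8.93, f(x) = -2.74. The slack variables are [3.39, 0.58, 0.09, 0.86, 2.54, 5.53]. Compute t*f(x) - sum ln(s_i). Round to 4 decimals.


Step 1: Compute log-barrier.
ln values: [1.2208, -0.5447, -2.4079, -0.1508, 0.9322, 1.7102]
phi = -(1.2208 - 0.5447 - 2.4079 - 0.1508 + 0.9322 + 1.7102) = -0.7597
Step 2: Compute augmented objective.
t*f(x) = 8.93*-2.74 = -24.4682
Total = -24.4682 - 0.7597 = -25.2279


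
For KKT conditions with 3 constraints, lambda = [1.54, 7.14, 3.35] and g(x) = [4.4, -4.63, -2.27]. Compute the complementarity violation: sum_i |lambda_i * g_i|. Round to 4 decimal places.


KKT complementary slackness check:
lambda_1 * g_1 = 1.54 * 4.4 = 6.776
lambda_2 * g_2 = 7.14 * -4.63 = -33.0582
lambda_3 * g_3 = 3.35 * -2.27 = -7.6045
Total violation = 6.776 + 33.0582 + 7.6045 = 47.4387
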